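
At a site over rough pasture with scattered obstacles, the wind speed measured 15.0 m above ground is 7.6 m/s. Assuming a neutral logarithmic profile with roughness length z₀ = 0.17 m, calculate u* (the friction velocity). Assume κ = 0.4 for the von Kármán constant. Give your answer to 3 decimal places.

u* ≈ 0.679 m/s

Log law: V(z) = (u*/κ) · ln(z/z₀) ⇒ u* = κ · V / ln(z/z₀)
u* = 0.4 × 7.6 / ln(15.0/0.17) = 0.4 × 7.6 / 4.4800
   = 3.0400 / 4.4800 = 0.6786 m/s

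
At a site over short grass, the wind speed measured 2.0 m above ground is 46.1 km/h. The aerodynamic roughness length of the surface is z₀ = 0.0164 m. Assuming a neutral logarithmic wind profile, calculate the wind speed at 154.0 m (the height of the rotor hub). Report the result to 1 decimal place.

Log law: V(z) ∝ ln(z/z₀), so V₂/V₁ = ln(z₂/z₀) / ln(z₁/z₀).
ln(154.0/0.0164) = 9.1474, ln(2.0/0.0164) = 4.8036
V₂ = 46.1 × 9.1474/4.8036 = 46.1 × 1.9043 = 87.7872 km/h

87.8 km/h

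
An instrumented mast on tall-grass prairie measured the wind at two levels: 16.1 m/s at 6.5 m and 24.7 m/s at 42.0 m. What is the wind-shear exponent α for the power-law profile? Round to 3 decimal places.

Power law: V₂/V₁ = (z₂/z₁)^α ⇒ α = ln(V₂/V₁) / ln(z₂/z₁)
α = ln(24.7/16.1) / ln(42.0/6.5) = ln(1.5342) / ln(6.4615)
  = 0.42798 / 1.86587 = 0.22938

α ≈ 0.229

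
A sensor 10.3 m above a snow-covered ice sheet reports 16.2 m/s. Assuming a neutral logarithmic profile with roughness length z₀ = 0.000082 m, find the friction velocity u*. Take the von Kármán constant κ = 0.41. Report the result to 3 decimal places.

Log law: V(z) = (u*/κ) · ln(z/z₀) ⇒ u* = κ · V / ln(z/z₀)
u* = 0.41 × 16.2 / ln(10.3/0.000082) = 0.41 × 16.2 / 11.7409
   = 6.6420 / 11.7409 = 0.5657 m/s

u* ≈ 0.566 m/s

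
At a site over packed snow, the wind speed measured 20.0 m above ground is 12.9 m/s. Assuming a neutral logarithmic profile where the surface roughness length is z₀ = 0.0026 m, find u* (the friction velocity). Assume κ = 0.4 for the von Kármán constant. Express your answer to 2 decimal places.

Log law: V(z) = (u*/κ) · ln(z/z₀) ⇒ u* = κ · V / ln(z/z₀)
u* = 0.4 × 12.9 / ln(20.0/0.0026) = 0.4 × 12.9 / 8.9480
   = 5.1600 / 8.9480 = 0.5767 m/s

u* ≈ 0.58 m/s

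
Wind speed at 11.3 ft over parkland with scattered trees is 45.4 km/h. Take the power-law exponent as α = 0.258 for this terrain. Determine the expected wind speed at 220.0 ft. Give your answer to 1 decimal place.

97.7 km/h

Power-law profile: V₂ = V₁ · (z₂/z₁)^α
V₂ = 45.4 × (220.0/11.3)^0.258 = 45.4 × (19.4690)^0.258
    = 45.4 × 2.1511 = 97.6577 km/h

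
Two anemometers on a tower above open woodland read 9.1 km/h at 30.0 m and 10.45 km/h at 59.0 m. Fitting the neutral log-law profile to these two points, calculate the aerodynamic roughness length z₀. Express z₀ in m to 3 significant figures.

Log law: V(z) ∝ ln(z/z₀). With r = V₁/V₂ = 9.1/10.45 = 0.87081,
r · ln(z₂/z₀) = ln(z₁/z₀) ⇒ ln z₀ = (ln z₁ − r·ln z₂)/(1 − r)
ln z₀ = (3.40120 − 0.87081×4.07754) / 0.12919 = -1.1578
z₀ = exp(-1.1578) = 0.3142 m

z₀ ≈ 0.314 m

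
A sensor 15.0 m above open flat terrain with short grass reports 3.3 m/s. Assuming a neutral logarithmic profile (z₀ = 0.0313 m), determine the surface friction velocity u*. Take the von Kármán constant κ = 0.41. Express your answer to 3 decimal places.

Log law: V(z) = (u*/κ) · ln(z/z₀) ⇒ u* = κ · V / ln(z/z₀)
u* = 0.41 × 3.3 / ln(15.0/0.0313) = 0.41 × 3.3 / 6.1722
   = 1.3530 / 6.1722 = 0.2192 m/s

u* ≈ 0.219 m/s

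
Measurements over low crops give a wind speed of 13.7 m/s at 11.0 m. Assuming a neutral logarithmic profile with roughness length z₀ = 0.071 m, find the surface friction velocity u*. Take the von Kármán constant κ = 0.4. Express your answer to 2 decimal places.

Log law: V(z) = (u*/κ) · ln(z/z₀) ⇒ u* = κ · V / ln(z/z₀)
u* = 0.4 × 13.7 / ln(11.0/0.071) = 0.4 × 13.7 / 5.0430
   = 5.4800 / 5.0430 = 1.0867 m/s

u* ≈ 1.09 m/s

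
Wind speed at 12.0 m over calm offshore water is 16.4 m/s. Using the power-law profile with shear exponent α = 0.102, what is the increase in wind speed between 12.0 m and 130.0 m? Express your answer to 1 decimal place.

Power law: V₂ = V₁ · (z₂/z₁)^α = 16.4 × (10.8333)^0.102 = 20.9117 m/s
ΔV = 20.9117 − 16.4 = 4.5117 m/s

4.5 m/s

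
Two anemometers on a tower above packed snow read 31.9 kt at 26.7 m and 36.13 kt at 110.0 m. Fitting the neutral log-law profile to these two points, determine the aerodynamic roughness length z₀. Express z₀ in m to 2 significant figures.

Log law: V(z) ∝ ln(z/z₀). With r = V₁/V₂ = 31.9/36.13 = 0.88292,
r · ln(z₂/z₀) = ln(z₁/z₀) ⇒ ln z₀ = (ln z₁ − r·ln z₂)/(1 − r)
ln z₀ = (3.28466 − 0.88292×4.70048) / 0.11708 = -7.3925
z₀ = exp(-7.3925) = 0.0006158 m

z₀ ≈ 0.00062 m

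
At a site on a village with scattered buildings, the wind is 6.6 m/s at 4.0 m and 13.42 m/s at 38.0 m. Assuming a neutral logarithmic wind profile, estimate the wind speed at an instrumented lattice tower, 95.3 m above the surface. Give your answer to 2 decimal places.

16.21 m/s

Log law: V ∝ ln(z/z₀). From the pair, with r = V₁/V₂ = 0.49180,
ln z₀ = (ln z₁ − r·ln z₂)/(1 − r) = (1.3863 − 0.49180×3.6376)/0.50820 = -0.7924 → z₀ = 0.4528 m
V₃ = V₁ · ln(z₃/z₀)/ln(z₁/z₀) = 6.6 × 5.3494/2.1787 = 16.2053 m/s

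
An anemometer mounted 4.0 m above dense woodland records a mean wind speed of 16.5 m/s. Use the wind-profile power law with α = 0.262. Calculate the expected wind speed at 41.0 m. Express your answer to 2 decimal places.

30.36 m/s

Power-law profile: V₂ = V₁ · (z₂/z₁)^α
V₂ = 16.5 × (41.0/4.0)^0.262 = 16.5 × (10.2500)^0.262
    = 16.5 × 1.8400 = 30.3594 m/s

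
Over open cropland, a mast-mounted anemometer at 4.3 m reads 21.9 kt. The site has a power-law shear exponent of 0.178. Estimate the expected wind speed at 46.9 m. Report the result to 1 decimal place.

33.5 kt

Power-law profile: V₂ = V₁ · (z₂/z₁)^α
V₂ = 21.9 × (46.9/4.3)^0.178 = 21.9 × (10.9070)^0.178
    = 21.9 × 1.5301 = 33.5085 kt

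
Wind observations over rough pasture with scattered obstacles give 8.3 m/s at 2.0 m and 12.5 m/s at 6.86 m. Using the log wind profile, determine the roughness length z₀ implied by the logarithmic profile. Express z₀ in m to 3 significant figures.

Log law: V(z) ∝ ln(z/z₀). With r = V₁/V₂ = 8.3/12.5 = 0.66400,
r · ln(z₂/z₀) = ln(z₁/z₀) ⇒ ln z₀ = (ln z₁ − r·ln z₂)/(1 − r)
ln z₀ = (0.69315 − 0.66400×1.92571) / 0.33600 = -1.7426
z₀ = exp(-1.7426) = 0.1751 m

z₀ ≈ 0.175 m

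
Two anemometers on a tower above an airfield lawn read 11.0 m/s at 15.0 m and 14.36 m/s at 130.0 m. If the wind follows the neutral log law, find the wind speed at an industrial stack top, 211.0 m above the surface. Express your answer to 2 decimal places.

Log law: V ∝ ln(z/z₀). From the pair, with r = V₁/V₂ = 0.76602,
ln z₀ = (ln z₁ − r·ln z₂)/(1 − r) = (2.7081 − 0.76602×4.8675)/0.23398 = -4.3617 → z₀ = 0.01276 m
V₃ = V₁ · ln(z₃/z₀)/ln(z₁/z₀) = 11.0 × 9.7135/7.0697 = 15.1136 m/s

15.11 m/s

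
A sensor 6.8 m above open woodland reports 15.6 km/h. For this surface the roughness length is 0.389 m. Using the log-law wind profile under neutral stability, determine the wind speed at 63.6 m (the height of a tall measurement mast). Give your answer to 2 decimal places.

Log law: V(z) ∝ ln(z/z₀), so V₂/V₁ = ln(z₂/z₀) / ln(z₁/z₀).
ln(63.6/0.389) = 5.0968, ln(6.8/0.389) = 2.8611
V₂ = 15.6 × 5.0968/2.8611 = 15.6 × 1.7814 = 27.7900 km/h

27.79 km/h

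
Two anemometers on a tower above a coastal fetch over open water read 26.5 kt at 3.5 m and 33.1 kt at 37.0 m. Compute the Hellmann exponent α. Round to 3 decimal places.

Power law: V₂/V₁ = (z₂/z₁)^α ⇒ α = ln(V₂/V₁) / ln(z₂/z₁)
α = ln(33.1/26.5) / ln(37.0/3.5) = ln(1.2491) / ln(10.5714)
  = 0.22239 / 2.35815 = 0.09431

α ≈ 0.094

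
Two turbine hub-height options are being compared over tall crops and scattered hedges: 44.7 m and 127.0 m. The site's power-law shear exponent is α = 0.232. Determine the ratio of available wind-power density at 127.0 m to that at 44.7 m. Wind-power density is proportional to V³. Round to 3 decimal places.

2.068

Speed ratio: V_B/V_A = (z_B/z_A)^α = (127.0/44.7)^0.232 = (2.8412)^0.232 = 1.27412
Power-density ratio: P_B/P_A = (V_B/V_A)³ = (1.27412)³ = 2.06839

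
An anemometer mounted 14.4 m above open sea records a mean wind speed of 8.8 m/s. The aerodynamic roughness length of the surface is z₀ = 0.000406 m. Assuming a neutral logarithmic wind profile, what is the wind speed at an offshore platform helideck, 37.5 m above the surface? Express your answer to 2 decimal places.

9.60 m/s

Log law: V(z) ∝ ln(z/z₀), so V₂/V₁ = ln(z₂/z₀) / ln(z₁/z₀).
ln(37.5/0.000406) = 11.4335, ln(14.4/0.000406) = 10.4764
V₂ = 8.8 × 11.4335/10.4764 = 8.8 × 1.0914 = 9.6040 m/s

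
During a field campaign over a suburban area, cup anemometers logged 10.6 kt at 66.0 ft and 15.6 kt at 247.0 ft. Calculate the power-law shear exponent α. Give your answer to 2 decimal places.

α ≈ 0.29

Power law: V₂/V₁ = (z₂/z₁)^α ⇒ α = ln(V₂/V₁) / ln(z₂/z₁)
α = ln(15.6/10.6) / ln(247.0/66.0) = ln(1.4717) / ln(3.7424)
  = 0.38642 / 1.31973 = 0.29280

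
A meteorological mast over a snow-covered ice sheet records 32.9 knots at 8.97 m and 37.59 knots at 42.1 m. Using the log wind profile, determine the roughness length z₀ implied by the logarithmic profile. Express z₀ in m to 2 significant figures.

Log law: V(z) ∝ ln(z/z₀). With r = V₁/V₂ = 32.9/37.59 = 0.87523,
r · ln(z₂/z₀) = ln(z₁/z₀) ⇒ ln z₀ = (ln z₁ − r·ln z₂)/(1 − r)
ln z₀ = (2.19389 − 0.87523×3.74005) / 0.12477 = -8.6523
z₀ = exp(-8.6523) = 0.0001747 m

z₀ ≈ 0.00017 m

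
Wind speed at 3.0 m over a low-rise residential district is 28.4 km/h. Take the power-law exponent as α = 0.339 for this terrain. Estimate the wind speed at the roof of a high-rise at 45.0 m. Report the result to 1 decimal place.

Power-law profile: V₂ = V₁ · (z₂/z₁)^α
V₂ = 28.4 × (45.0/3.0)^0.339 = 28.4 × (15.0000)^0.339
    = 28.4 × 2.5043 = 71.1235 km/h

71.1 km/h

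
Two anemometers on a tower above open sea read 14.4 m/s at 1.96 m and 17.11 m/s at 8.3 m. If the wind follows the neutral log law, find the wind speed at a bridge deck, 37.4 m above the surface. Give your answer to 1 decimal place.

Log law: V ∝ ln(z/z₀). From the pair, with r = V₁/V₂ = 0.84161,
ln z₀ = (ln z₁ − r·ln z₂)/(1 − r) = (0.6729 − 0.84161×2.1163)/0.15839 = -6.9963 → z₀ = 0.0009153 m
V₃ = V₁ · ln(z₃/z₀)/ln(z₁/z₀) = 14.4 × 10.6180/7.6693 = 19.9366 m/s

19.9 m/s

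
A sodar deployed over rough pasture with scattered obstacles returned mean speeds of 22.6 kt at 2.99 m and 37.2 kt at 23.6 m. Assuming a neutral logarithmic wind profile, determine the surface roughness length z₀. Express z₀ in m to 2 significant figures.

z₀ ≈ 0.12 m

Log law: V(z) ∝ ln(z/z₀). With r = V₁/V₂ = 22.6/37.2 = 0.60753,
r · ln(z₂/z₀) = ln(z₁/z₀) ⇒ ln z₀ = (ln z₁ − r·ln z₂)/(1 − r)
ln z₀ = (1.09527 − 0.60753×3.16125) / 0.39247 = -2.1027
z₀ = exp(-2.1027) = 0.1221 m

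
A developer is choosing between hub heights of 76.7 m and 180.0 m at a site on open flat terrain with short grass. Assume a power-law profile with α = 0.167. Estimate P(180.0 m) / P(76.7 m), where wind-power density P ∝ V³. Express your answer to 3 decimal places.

1.533

Speed ratio: V_B/V_A = (z_B/z_A)^α = (180.0/76.7)^0.167 = (2.3468)^0.167 = 1.15311
Power-density ratio: P_B/P_A = (V_B/V_A)³ = (1.15311)³ = 1.53324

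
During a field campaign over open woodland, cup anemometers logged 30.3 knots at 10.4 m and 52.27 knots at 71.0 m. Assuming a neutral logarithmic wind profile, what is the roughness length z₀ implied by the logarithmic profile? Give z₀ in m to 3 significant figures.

z₀ ≈ 0.735 m

Log law: V(z) ∝ ln(z/z₀). With r = V₁/V₂ = 30.3/52.27 = 0.57968,
r · ln(z₂/z₀) = ln(z₁/z₀) ⇒ ln z₀ = (ln z₁ − r·ln z₂)/(1 − r)
ln z₀ = (2.34181 − 0.57968×4.26268) / 0.42032 = -0.3074
z₀ = exp(-0.3074) = 0.7354 m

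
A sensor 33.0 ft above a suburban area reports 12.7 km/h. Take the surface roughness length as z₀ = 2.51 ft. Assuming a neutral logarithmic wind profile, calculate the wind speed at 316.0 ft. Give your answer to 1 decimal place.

23.8 km/h

Log law: V(z) ∝ ln(z/z₀), so V₂/V₁ = ln(z₂/z₀) / ln(z₁/z₀).
ln(316.0/2.51) = 4.8355, ln(33.0/2.51) = 2.5762
V₂ = 12.7 × 4.8355/2.5762 = 12.7 × 1.8770 = 23.8373 km/h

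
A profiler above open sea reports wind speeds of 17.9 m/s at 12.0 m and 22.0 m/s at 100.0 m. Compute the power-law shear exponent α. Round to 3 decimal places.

α ≈ 0.097

Power law: V₂/V₁ = (z₂/z₁)^α ⇒ α = ln(V₂/V₁) / ln(z₂/z₁)
α = ln(22.0/17.9) / ln(100.0/12.0) = ln(1.2291) / ln(8.3333)
  = 0.20624 / 2.12026 = 0.09727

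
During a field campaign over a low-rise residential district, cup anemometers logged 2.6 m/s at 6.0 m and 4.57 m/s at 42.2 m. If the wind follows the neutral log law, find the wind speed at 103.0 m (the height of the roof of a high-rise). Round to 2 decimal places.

Log law: V ∝ ln(z/z₀). From the pair, with r = V₁/V₂ = 0.56893,
ln z₀ = (ln z₁ − r·ln z₂)/(1 − r) = (1.7918 − 0.56893×3.7424)/0.43107 = -0.7827 → z₀ = 0.4572 m
V₃ = V₁ · ln(z₃/z₀)/ln(z₁/z₀) = 2.6 × 5.4174/2.5745 = 5.4712 m/s

5.47 m/s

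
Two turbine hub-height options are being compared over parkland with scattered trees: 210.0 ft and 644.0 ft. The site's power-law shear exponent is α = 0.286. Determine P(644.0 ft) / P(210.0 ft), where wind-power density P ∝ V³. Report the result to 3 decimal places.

Speed ratio: V_B/V_A = (z_B/z_A)^α = (644.0/210.0)^0.286 = (3.0667)^0.286 = 1.37780
Power-density ratio: P_B/P_A = (V_B/V_A)³ = (1.37780)³ = 2.61553

2.616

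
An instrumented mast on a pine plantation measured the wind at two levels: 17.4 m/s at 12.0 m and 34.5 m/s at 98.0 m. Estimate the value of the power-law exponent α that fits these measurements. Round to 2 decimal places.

α ≈ 0.33

Power law: V₂/V₁ = (z₂/z₁)^α ⇒ α = ln(V₂/V₁) / ln(z₂/z₁)
α = ln(34.5/17.4) / ln(98.0/12.0) = ln(1.9828) / ln(8.1667)
  = 0.68449 / 2.10006 = 0.32594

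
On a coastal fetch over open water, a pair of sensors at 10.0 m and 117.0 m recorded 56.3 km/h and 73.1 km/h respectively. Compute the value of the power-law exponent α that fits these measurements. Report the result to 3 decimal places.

Power law: V₂/V₁ = (z₂/z₁)^α ⇒ α = ln(V₂/V₁) / ln(z₂/z₁)
α = ln(73.1/56.3) / ln(117.0/10.0) = ln(1.2984) / ln(11.7000)
  = 0.26113 / 2.45959 = 0.10617

α ≈ 0.106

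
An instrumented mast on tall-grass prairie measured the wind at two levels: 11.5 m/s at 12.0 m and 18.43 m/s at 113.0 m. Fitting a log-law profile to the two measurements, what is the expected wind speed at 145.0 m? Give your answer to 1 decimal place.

19.2 m/s

Log law: V ∝ ln(z/z₀). From the pair, with r = V₁/V₂ = 0.62398,
ln z₀ = (ln z₁ − r·ln z₂)/(1 − r) = (2.4849 − 0.62398×4.7274)/0.37602 = -1.2364 → z₀ = 0.2904 m
V₃ = V₁ · ln(z₃/z₀)/ln(z₁/z₀) = 11.5 × 6.2131/3.7213 = 19.2006 m/s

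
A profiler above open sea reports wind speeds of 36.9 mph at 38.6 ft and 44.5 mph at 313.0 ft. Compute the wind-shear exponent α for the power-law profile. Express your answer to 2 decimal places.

α ≈ 0.09

Power law: V₂/V₁ = (z₂/z₁)^α ⇒ α = ln(V₂/V₁) / ln(z₂/z₁)
α = ln(44.5/36.9) / ln(313.0/38.6) = ln(1.2060) / ln(8.1088)
  = 0.18728 / 2.09295 = 0.08948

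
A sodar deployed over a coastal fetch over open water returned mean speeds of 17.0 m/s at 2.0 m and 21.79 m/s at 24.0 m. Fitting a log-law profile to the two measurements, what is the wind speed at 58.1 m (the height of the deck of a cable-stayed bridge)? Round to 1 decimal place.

Log law: V ∝ ln(z/z₀). From the pair, with r = V₁/V₂ = 0.78017,
ln z₀ = (ln z₁ − r·ln z₂)/(1 − r) = (0.6931 − 0.78017×3.1781)/0.21983 = -8.1259 → z₀ = 0.0002958 m
V₃ = V₁ · ln(z₃/z₀)/ln(z₁/z₀) = 17.0 × 12.1881/8.8191 = 23.4942 m/s

23.5 m/s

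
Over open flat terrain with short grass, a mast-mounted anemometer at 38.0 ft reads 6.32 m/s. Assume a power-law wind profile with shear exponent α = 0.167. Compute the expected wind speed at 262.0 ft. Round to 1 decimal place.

8.7 m/s

Power-law profile: V₂ = V₁ · (z₂/z₁)^α
V₂ = 6.32 × (262.0/38.0)^0.167 = 6.32 × (6.8947)^0.167
    = 6.32 × 1.3805 = 8.7247 m/s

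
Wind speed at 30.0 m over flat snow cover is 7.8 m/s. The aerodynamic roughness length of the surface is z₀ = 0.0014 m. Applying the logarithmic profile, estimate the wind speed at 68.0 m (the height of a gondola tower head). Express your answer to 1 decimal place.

Log law: V(z) ∝ ln(z/z₀), so V₂/V₁ = ln(z₂/z₀) / ln(z₁/z₀).
ln(68.0/0.0014) = 10.7908, ln(30.0/0.0014) = 9.9725
V₂ = 7.8 × 10.7908/9.9725 = 7.8 × 1.0821 = 8.4400 m/s

8.4 m/s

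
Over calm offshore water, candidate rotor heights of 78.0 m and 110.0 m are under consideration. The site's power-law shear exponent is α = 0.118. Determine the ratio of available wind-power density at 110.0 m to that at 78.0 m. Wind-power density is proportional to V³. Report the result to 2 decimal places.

Speed ratio: V_B/V_A = (z_B/z_A)^α = (110.0/78.0)^0.118 = (1.4103)^0.118 = 1.04140
Power-density ratio: P_B/P_A = (V_B/V_A)³ = (1.04140)³ = 1.12941

1.13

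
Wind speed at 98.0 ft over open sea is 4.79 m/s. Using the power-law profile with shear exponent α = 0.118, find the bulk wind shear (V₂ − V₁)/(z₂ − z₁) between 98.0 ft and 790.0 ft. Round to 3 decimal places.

0.002 m/s/ft

Power law: V₂ = V₁ · (z₂/z₁)^α = 4.79 × (8.0612)^0.118 = 6.1276 m/s
ΔV/Δz = (6.1276 − 4.79)/(790.0 − 98.0) = 1.3376/692.0000 = 0.00193 m/s/ft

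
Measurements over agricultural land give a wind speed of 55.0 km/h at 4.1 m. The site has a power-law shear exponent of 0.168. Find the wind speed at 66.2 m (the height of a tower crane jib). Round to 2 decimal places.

Power-law profile: V₂ = V₁ · (z₂/z₁)^α
V₂ = 55.0 × (66.2/4.1)^0.168 = 55.0 × (16.1463)^0.168
    = 55.0 × 1.5957 = 87.7646 km/h

87.76 km/h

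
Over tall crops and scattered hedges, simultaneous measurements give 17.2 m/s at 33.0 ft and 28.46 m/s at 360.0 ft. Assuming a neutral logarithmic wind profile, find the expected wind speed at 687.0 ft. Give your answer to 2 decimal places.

Log law: V ∝ ln(z/z₀). From the pair, with r = V₁/V₂ = 0.60436,
ln z₀ = (ln z₁ − r·ln z₂)/(1 − r) = (3.4965 − 0.60436×5.8861)/0.39564 = -0.1537 → z₀ = 0.8576 ft
V₃ = V₁ · ln(z₃/z₀)/ln(z₁/z₀) = 17.2 × 6.6860/3.6502 = 31.5051 m/s

31.51 m/s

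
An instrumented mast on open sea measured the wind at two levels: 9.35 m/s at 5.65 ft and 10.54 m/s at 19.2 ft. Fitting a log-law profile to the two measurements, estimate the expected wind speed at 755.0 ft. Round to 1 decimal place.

Log law: V ∝ ln(z/z₀). From the pair, with r = V₁/V₂ = 0.88710,
ln z₀ = (ln z₁ − r·ln z₂)/(1 − r) = (1.7317 − 0.88710×2.9549)/0.11290 = -7.8796 → z₀ = 0.0003784 ft
V₃ = V₁ · ln(z₃/z₀)/ln(z₁/z₀) = 9.35 × 14.5063/9.6113 = 14.1120 m/s

14.1 m/s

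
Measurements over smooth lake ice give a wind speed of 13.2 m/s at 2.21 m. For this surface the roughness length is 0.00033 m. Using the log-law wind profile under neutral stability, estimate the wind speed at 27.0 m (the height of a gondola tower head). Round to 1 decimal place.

17.0 m/s

Log law: V(z) ∝ ln(z/z₀), so V₂/V₁ = ln(z₂/z₀) / ln(z₁/z₀).
ln(27.0/0.00033) = 11.3123, ln(2.21/0.00033) = 8.8094
V₂ = 13.2 × 11.3123/8.8094 = 13.2 × 1.2841 = 16.9503 m/s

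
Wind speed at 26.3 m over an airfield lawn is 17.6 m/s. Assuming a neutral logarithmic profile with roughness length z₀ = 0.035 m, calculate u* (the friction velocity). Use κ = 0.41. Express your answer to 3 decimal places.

u* ≈ 1.090 m/s

Log law: V(z) = (u*/κ) · ln(z/z₀) ⇒ u* = κ · V / ln(z/z₀)
u* = 0.41 × 17.6 / ln(26.3/0.035) = 0.41 × 17.6 / 6.6220
   = 7.2160 / 6.6220 = 1.0897 m/s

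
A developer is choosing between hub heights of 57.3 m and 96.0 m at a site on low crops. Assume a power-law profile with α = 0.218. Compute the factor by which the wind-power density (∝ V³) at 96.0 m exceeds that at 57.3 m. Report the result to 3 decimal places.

1.401

Speed ratio: V_B/V_A = (z_B/z_A)^α = (96.0/57.3)^0.218 = (1.6754)^0.218 = 1.11907
Power-density ratio: P_B/P_A = (V_B/V_A)³ = (1.11907)³ = 1.40143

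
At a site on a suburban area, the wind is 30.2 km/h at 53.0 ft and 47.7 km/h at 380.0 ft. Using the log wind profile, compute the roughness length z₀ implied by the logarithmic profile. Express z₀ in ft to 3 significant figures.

z₀ ≈ 1.77 ft

Log law: V(z) ∝ ln(z/z₀). With r = V₁/V₂ = 30.2/47.7 = 0.63312,
r · ln(z₂/z₀) = ln(z₁/z₀) ⇒ ln z₀ = (ln z₁ − r·ln z₂)/(1 − r)
ln z₀ = (3.97029 − 0.63312×5.94017) / 0.36688 = 0.5708
z₀ = exp(0.5708) = 1.770 ft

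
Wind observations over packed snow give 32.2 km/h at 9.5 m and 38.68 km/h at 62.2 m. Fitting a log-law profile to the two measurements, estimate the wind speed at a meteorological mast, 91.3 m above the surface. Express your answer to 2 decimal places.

Log law: V ∝ ln(z/z₀). From the pair, with r = V₁/V₂ = 0.83247,
ln z₀ = (ln z₁ − r·ln z₂)/(1 − r) = (2.2513 − 0.83247×4.1304)/0.16753 = -7.0860 → z₀ = 0.0008367 m
V₃ = V₁ · ln(z₃/z₀)/ln(z₁/z₀) = 32.2 × 11.6002/9.3373 = 40.0035 km/h

40.00 km/h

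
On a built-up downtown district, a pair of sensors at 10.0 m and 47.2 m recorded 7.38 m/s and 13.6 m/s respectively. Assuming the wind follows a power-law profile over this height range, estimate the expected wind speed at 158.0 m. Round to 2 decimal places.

21.89 m/s

First find α: α = ln(V₂/V₁)/ln(z₂/z₁) = ln(13.6/7.38)/ln(47.2/10.0) = 0.61130/1.55181 = 0.3939
Extrapolate from 47.2 m to 158.0 m: V₃ = 13.6 × (158.0/47.2)^0.3939 = 13.6 × 1.6095 = 21.8896 m/s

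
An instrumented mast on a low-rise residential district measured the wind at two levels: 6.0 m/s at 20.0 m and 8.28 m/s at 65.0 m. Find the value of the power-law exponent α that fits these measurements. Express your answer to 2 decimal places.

α ≈ 0.27

Power law: V₂/V₁ = (z₂/z₁)^α ⇒ α = ln(V₂/V₁) / ln(z₂/z₁)
α = ln(8.28/6.0) / ln(65.0/20.0) = ln(1.3800) / ln(3.2500)
  = 0.32208 / 1.17865 = 0.27326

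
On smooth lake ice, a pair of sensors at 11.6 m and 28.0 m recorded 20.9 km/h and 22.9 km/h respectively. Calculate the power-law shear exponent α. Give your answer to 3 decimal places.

α ≈ 0.104

Power law: V₂/V₁ = (z₂/z₁)^α ⇒ α = ln(V₂/V₁) / ln(z₂/z₁)
α = ln(22.9/20.9) / ln(28.0/11.6) = ln(1.0957) / ln(2.4138)
  = 0.09139 / 0.88120 = 0.10371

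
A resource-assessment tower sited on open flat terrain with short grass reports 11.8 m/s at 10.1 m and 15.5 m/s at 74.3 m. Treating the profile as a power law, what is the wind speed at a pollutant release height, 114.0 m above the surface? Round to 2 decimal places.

First find α: α = ln(V₂/V₁)/ln(z₂/z₁) = ln(15.5/11.8)/ln(74.3/10.1) = 0.27274/1.99558 = 0.1367
Extrapolate from 74.3 m to 114.0 m: V₃ = 15.5 × (114.0/74.3)^0.1367 = 15.5 × 1.0603 = 16.4339 m/s

16.43 m/s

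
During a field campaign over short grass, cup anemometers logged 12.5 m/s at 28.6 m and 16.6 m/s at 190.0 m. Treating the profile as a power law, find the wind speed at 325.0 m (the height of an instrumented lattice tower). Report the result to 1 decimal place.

First find α: α = ln(V₂/V₁)/ln(z₂/z₁) = ln(16.6/12.5)/ln(190.0/28.6) = 0.28367/1.89362 = 0.1498
Extrapolate from 190.0 m to 325.0 m: V₃ = 16.6 × (325.0/190.0)^0.1498 = 16.6 × 1.0837 = 17.9900 m/s

18.0 m/s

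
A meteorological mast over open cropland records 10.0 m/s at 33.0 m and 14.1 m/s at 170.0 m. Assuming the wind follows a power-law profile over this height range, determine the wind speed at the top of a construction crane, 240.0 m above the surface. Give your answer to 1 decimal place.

15.2 m/s

First find α: α = ln(V₂/V₁)/ln(z₂/z₁) = ln(14.1/10.0)/ln(170.0/33.0) = 0.34359/1.63929 = 0.2096
Extrapolate from 170.0 m to 240.0 m: V₃ = 14.1 × (240.0/170.0)^0.2096 = 14.1 × 1.0750 = 15.1568 m/s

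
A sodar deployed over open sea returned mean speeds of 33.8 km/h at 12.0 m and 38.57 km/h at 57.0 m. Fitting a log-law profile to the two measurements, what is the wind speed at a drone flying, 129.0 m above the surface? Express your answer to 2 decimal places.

41.07 km/h

Log law: V ∝ ln(z/z₀). From the pair, with r = V₁/V₂ = 0.87633,
ln z₀ = (ln z₁ − r·ln z₂)/(1 − r) = (2.4849 − 0.87633×4.0431)/0.12367 = -8.5560 → z₀ = 0.0001924 m
V₃ = V₁ · ln(z₃/z₀)/ln(z₁/z₀) = 33.8 × 13.4158/11.0409 = 41.0704 km/h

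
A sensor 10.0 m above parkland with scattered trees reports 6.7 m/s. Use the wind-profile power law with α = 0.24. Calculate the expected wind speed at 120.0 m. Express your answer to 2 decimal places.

12.16 m/s

Power-law profile: V₂ = V₁ · (z₂/z₁)^α
V₂ = 6.7 × (120.0/10.0)^0.24 = 6.7 × (12.0000)^0.24
    = 6.7 × 1.8155 = 12.1641 m/s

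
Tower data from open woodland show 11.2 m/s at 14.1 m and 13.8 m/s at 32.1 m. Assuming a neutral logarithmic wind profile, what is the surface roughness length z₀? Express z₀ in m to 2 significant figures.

z₀ ≈ 0.41 m

Log law: V(z) ∝ ln(z/z₀). With r = V₁/V₂ = 11.2/13.8 = 0.81159,
r · ln(z₂/z₀) = ln(z₁/z₀) ⇒ ln z₀ = (ln z₁ − r·ln z₂)/(1 − r)
ln z₀ = (2.64617 − 0.81159×3.46886) / 0.18841 = -0.8977
z₀ = exp(-0.8977) = 0.4075 m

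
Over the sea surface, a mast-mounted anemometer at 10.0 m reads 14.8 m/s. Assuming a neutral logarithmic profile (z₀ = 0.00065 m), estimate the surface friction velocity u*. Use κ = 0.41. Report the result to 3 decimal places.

u* ≈ 0.629 m/s

Log law: V(z) = (u*/κ) · ln(z/z₀) ⇒ u* = κ · V / ln(z/z₀)
u* = 0.41 × 14.8 / ln(10.0/0.00065) = 0.41 × 14.8 / 9.6411
   = 6.0680 / 9.6411 = 0.6294 m/s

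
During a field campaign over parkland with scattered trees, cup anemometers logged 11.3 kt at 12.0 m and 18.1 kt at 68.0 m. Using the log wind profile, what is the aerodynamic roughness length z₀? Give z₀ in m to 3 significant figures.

Log law: V(z) ∝ ln(z/z₀). With r = V₁/V₂ = 11.3/18.1 = 0.62431,
r · ln(z₂/z₀) = ln(z₁/z₀) ⇒ ln z₀ = (ln z₁ − r·ln z₂)/(1 − r)
ln z₀ = (2.48491 − 0.62431×4.21951) / 0.37569 = -0.3976
z₀ = exp(-0.3976) = 0.6719 m

z₀ ≈ 0.672 m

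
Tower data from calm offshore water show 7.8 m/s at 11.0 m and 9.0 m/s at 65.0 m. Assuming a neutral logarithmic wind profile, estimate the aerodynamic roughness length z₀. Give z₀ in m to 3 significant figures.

z₀ ≈ 0.000106 m

Log law: V(z) ∝ ln(z/z₀). With r = V₁/V₂ = 7.8/9.0 = 0.86667,
r · ln(z₂/z₀) = ln(z₁/z₀) ⇒ ln z₀ = (ln z₁ − r·ln z₂)/(1 − r)
ln z₀ = (2.39790 − 0.86667×4.17439) / 0.13333 = -9.1493
z₀ = exp(-9.1493) = 0.0001063 m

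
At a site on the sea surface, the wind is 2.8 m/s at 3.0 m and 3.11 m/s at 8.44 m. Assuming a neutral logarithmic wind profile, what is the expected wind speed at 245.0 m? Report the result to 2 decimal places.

4.12 m/s

Log law: V ∝ ln(z/z₀). From the pair, with r = V₁/V₂ = 0.90032,
ln z₀ = (ln z₁ − r·ln z₂)/(1 − r) = (1.0986 − 0.90032×2.1330)/0.09968 = -8.2441 → z₀ = 0.0002628 m
V₃ = V₁ · ln(z₃/z₀)/ln(z₁/z₀) = 2.8 × 13.7453/9.3427 = 4.1195 m/s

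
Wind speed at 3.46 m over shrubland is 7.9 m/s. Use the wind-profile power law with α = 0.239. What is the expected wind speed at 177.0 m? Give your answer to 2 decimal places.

20.23 m/s

Power-law profile: V₂ = V₁ · (z₂/z₁)^α
V₂ = 7.9 × (177.0/3.46)^0.239 = 7.9 × (51.1561)^0.239
    = 7.9 × 2.5611 = 20.2327 m/s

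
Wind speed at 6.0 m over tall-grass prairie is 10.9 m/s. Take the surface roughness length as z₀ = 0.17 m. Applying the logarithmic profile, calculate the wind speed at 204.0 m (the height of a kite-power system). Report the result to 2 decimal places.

21.69 m/s

Log law: V(z) ∝ ln(z/z₀), so V₂/V₁ = ln(z₂/z₀) / ln(z₁/z₀).
ln(204.0/0.17) = 7.0901, ln(6.0/0.17) = 3.5637
V₂ = 10.9 × 7.0901/3.5637 = 10.9 × 1.9895 = 21.6857 m/s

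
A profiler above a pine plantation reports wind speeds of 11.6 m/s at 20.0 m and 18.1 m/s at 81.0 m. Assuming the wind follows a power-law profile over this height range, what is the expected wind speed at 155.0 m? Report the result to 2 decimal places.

First find α: α = ln(V₂/V₁)/ln(z₂/z₁) = ln(18.1/11.6)/ln(81.0/20.0) = 0.44491/1.39872 = 0.3181
Extrapolate from 81.0 m to 155.0 m: V₃ = 18.1 × (155.0/81.0)^0.3181 = 18.1 × 1.2293 = 22.2499 m/s

22.25 m/s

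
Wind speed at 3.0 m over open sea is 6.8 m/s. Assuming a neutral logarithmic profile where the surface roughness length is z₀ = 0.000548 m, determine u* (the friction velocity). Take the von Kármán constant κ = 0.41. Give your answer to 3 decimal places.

u* ≈ 0.324 m/s

Log law: V(z) = (u*/κ) · ln(z/z₀) ⇒ u* = κ · V / ln(z/z₀)
u* = 0.41 × 6.8 / ln(3.0/0.000548) = 0.41 × 6.8 / 8.6078
   = 2.7880 / 8.6078 = 0.3239 m/s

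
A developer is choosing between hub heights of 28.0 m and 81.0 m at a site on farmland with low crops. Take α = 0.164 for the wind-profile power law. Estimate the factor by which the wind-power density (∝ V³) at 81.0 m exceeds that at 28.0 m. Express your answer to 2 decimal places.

Speed ratio: V_B/V_A = (z_B/z_A)^α = (81.0/28.0)^0.164 = (2.8929)^0.164 = 1.19030
Power-density ratio: P_B/P_A = (V_B/V_A)³ = (1.19030)³ = 1.68645

1.69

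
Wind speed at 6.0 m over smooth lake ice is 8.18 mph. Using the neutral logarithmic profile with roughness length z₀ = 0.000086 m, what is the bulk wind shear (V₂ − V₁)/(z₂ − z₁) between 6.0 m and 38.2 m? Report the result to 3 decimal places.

0.042 mph/m

Log law: V₂ = V₁ · ln(z₂/z₀)/ln(z₁/z₀) = 8.18 × 13.0040/11.1529 = 9.5377 mph
ΔV/Δz = (9.5377 − 8.18)/(38.2 − 6.0) = 1.3577/32.2000 = 0.04216 mph/m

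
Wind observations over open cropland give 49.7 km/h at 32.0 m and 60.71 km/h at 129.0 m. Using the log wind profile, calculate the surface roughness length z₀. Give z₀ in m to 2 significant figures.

z₀ ≈ 0.059 m

Log law: V(z) ∝ ln(z/z₀). With r = V₁/V₂ = 49.7/60.71 = 0.81865,
r · ln(z₂/z₀) = ln(z₁/z₀) ⇒ ln z₀ = (ln z₁ − r·ln z₂)/(1 − r)
ln z₀ = (3.46574 − 0.81865×4.85981) / 0.18135 = -2.8272
z₀ = exp(-2.8272) = 0.05918 m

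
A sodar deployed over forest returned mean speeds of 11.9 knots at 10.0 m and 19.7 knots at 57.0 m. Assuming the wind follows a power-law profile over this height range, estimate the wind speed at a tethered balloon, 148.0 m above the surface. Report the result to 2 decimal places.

First find α: α = ln(V₂/V₁)/ln(z₂/z₁) = ln(19.7/11.9)/ln(57.0/10.0) = 0.50408/1.74047 = 0.2896
Extrapolate from 57.0 m to 148.0 m: V₃ = 19.7 × (148.0/57.0)^0.2896 = 19.7 × 1.3183 = 25.9706 knots

25.97 knots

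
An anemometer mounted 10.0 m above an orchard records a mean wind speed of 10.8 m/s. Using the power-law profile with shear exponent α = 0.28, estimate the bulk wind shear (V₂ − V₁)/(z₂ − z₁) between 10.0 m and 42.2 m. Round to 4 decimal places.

Power law: V₂ = V₁ · (z₂/z₁)^α = 10.8 × (4.2200)^0.28 = 16.1626 m/s
ΔV/Δz = (16.1626 − 10.8)/(42.2 − 10.0) = 5.3626/32.2000 = 0.16654 m/s/m

0.1665 m/s/m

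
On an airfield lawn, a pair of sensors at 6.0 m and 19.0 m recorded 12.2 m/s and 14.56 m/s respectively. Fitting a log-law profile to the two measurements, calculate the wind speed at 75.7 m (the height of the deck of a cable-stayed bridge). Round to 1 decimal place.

17.4 m/s

Log law: V ∝ ln(z/z₀). From the pair, with r = V₁/V₂ = 0.83791,
ln z₀ = (ln z₁ − r·ln z₂)/(1 − r) = (1.7918 − 0.83791×2.9444)/0.16209 = -4.1670 → z₀ = 0.01550 m
V₃ = V₁ · ln(z₃/z₀)/ln(z₁/z₀) = 12.2 × 8.4938/5.9588 = 17.3902 m/s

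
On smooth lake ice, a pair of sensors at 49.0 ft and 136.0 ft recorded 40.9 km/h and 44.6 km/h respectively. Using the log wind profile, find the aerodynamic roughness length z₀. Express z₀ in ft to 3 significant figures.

z₀ ≈ 0.000616 ft

Log law: V(z) ∝ ln(z/z₀). With r = V₁/V₂ = 40.9/44.6 = 0.91704,
r · ln(z₂/z₀) = ln(z₁/z₀) ⇒ ln z₀ = (ln z₁ − r·ln z₂)/(1 − r)
ln z₀ = (3.89182 − 0.91704×4.91265) / 0.08296 = -7.3925
z₀ = exp(-7.3925) = 0.0006158 ft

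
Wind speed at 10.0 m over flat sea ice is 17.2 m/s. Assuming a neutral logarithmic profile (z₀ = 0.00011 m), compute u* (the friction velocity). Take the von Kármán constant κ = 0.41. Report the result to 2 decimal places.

Log law: V(z) = (u*/κ) · ln(z/z₀) ⇒ u* = κ · V / ln(z/z₀)
u* = 0.41 × 17.2 / ln(10.0/0.00011) = 0.41 × 17.2 / 11.4176
   = 7.0520 / 11.4176 = 0.6176 m/s

u* ≈ 0.62 m/s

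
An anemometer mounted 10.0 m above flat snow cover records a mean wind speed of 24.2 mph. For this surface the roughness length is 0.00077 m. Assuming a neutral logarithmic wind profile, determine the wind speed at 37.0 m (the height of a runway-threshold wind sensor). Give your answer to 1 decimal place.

Log law: V(z) ∝ ln(z/z₀), so V₂/V₁ = ln(z₂/z₀) / ln(z₁/z₀).
ln(37.0/0.00077) = 10.7800, ln(10.0/0.00077) = 9.4717
V₂ = 24.2 × 10.7800/9.4717 = 24.2 × 1.1381 = 27.5428 mph

27.5 mph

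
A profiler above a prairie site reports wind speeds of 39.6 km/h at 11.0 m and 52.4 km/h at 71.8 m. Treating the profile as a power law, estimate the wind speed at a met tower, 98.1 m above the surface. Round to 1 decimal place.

First find α: α = ln(V₂/V₁)/ln(z₂/z₁) = ln(52.4/39.6)/ln(71.8/11.0) = 0.28008/1.87599 = 0.1493
Extrapolate from 71.8 m to 98.1 m: V₃ = 52.4 × (98.1/71.8)^0.1493 = 52.4 × 1.0477 = 54.8994 km/h

54.9 km/h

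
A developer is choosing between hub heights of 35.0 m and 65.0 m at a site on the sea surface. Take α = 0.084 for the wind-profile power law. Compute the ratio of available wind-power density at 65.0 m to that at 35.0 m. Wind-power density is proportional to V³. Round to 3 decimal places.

Speed ratio: V_B/V_A = (z_B/z_A)^α = (65.0/35.0)^0.084 = (1.8571)^0.084 = 1.05337
Power-density ratio: P_B/P_A = (V_B/V_A)³ = (1.05337)³ = 1.16882

1.169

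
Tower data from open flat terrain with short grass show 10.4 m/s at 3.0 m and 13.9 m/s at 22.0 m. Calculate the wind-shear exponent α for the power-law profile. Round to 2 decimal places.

Power law: V₂/V₁ = (z₂/z₁)^α ⇒ α = ln(V₂/V₁) / ln(z₂/z₁)
α = ln(13.9/10.4) / ln(22.0/3.0) = ln(1.3365) / ln(7.3333)
  = 0.29008 / 1.99243 = 0.14559

α ≈ 0.15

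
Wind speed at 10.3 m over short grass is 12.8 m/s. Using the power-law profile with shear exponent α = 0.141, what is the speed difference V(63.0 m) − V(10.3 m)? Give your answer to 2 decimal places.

3.72 m/s

Power law: V₂ = V₁ · (z₂/z₁)^α = 12.8 × (6.1165)^0.141 = 16.5237 m/s
ΔV = 16.5237 − 12.8 = 3.7237 m/s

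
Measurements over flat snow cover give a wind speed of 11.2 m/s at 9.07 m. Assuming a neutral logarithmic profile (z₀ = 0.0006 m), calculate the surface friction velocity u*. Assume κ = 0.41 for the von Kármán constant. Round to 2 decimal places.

u* ≈ 0.48 m/s

Log law: V(z) = (u*/κ) · ln(z/z₀) ⇒ u* = κ · V / ln(z/z₀)
u* = 0.41 × 11.2 / ln(9.07/0.0006) = 0.41 × 11.2 / 9.6236
   = 4.5920 / 9.6236 = 0.4772 m/s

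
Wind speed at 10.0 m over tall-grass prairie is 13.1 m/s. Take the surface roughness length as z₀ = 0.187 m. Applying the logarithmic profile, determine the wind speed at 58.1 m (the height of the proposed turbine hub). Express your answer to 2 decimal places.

Log law: V(z) ∝ ln(z/z₀), so V₂/V₁ = ln(z₂/z₀) / ln(z₁/z₀).
ln(58.1/0.187) = 5.7388, ln(10.0/0.187) = 3.9792
V₂ = 13.1 × 5.7388/3.9792 = 13.1 × 1.4422 = 18.8927 m/s

18.89 m/s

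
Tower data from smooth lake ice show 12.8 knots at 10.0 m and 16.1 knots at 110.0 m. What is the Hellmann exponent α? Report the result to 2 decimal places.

α ≈ 0.10

Power law: V₂/V₁ = (z₂/z₁)^α ⇒ α = ln(V₂/V₁) / ln(z₂/z₁)
α = ln(16.1/12.8) / ln(110.0/10.0) = ln(1.2578) / ln(11.0000)
  = 0.22937 / 2.39790 = 0.09566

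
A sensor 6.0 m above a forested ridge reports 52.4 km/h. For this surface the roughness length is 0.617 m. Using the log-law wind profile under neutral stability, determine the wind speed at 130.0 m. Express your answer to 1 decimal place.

123.3 km/h

Log law: V(z) ∝ ln(z/z₀), so V₂/V₁ = ln(z₂/z₀) / ln(z₁/z₀).
ln(130.0/0.617) = 5.3504, ln(6.0/0.617) = 2.2746
V₂ = 52.4 × 5.3504/2.2746 = 52.4 × 2.3522 = 123.2553 km/h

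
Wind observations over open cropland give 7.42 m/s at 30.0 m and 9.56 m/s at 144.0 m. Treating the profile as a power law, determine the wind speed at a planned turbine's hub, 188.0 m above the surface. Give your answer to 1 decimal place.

10.0 m/s

First find α: α = ln(V₂/V₁)/ln(z₂/z₁) = ln(9.56/7.42)/ln(144.0/30.0) = 0.25341/1.56862 = 0.1615
Extrapolate from 144.0 m to 188.0 m: V₃ = 9.56 × (188.0/144.0)^0.1615 = 9.56 × 1.0440 = 9.9808 m/s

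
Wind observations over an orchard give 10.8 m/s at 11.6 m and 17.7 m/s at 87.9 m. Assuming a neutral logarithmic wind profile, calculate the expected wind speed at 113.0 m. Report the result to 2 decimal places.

Log law: V ∝ ln(z/z₀). From the pair, with r = V₁/V₂ = 0.61017,
ln z₀ = (ln z₁ − r·ln z₂)/(1 − r) = (2.4510 − 0.61017×4.4762)/0.38983 = -0.7189 → z₀ = 0.4873 m
V₃ = V₁ · ln(z₃/z₀)/ln(z₁/z₀) = 10.8 × 5.4463/3.1699 = 18.5558 m/s

18.56 m/s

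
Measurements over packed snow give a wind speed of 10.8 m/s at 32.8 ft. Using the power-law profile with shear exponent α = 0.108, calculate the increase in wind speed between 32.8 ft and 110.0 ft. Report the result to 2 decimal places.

1.51 m/s

Power law: V₂ = V₁ · (z₂/z₁)^α = 10.8 × (3.3537)^0.108 = 12.3078 m/s
ΔV = 12.3078 − 10.8 = 1.5078 m/s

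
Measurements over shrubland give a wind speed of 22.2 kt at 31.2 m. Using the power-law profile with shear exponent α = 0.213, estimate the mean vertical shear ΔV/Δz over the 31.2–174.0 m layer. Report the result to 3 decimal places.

0.069 kt/m

Power law: V₂ = V₁ · (z₂/z₁)^α = 22.2 × (5.5769)^0.213 = 32.0136 kt
ΔV/Δz = (32.0136 − 22.2)/(174.0 − 31.2) = 9.8136/142.8000 = 0.06872 kt/m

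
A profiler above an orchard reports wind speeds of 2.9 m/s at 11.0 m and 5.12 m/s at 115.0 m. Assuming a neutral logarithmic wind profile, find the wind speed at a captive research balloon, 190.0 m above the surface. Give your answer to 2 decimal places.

Log law: V ∝ ln(z/z₀). From the pair, with r = V₁/V₂ = 0.56641,
ln z₀ = (ln z₁ − r·ln z₂)/(1 − r) = (2.3979 − 0.56641×4.7449)/0.43359 = -0.6681 → z₀ = 0.5127 m
V₃ = V₁ · ln(z₃/z₀)/ln(z₁/z₀) = 2.9 × 5.9151/3.0659 = 5.5949 m/s

5.59 m/s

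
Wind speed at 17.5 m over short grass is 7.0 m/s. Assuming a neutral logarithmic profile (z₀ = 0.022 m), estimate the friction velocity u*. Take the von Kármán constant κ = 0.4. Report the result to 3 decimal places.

Log law: V(z) = (u*/κ) · ln(z/z₀) ⇒ u* = κ · V / ln(z/z₀)
u* = 0.4 × 7.0 / ln(17.5/0.022) = 0.4 × 7.0 / 6.6789
   = 2.8000 / 6.6789 = 0.4192 m/s

u* ≈ 0.419 m/s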